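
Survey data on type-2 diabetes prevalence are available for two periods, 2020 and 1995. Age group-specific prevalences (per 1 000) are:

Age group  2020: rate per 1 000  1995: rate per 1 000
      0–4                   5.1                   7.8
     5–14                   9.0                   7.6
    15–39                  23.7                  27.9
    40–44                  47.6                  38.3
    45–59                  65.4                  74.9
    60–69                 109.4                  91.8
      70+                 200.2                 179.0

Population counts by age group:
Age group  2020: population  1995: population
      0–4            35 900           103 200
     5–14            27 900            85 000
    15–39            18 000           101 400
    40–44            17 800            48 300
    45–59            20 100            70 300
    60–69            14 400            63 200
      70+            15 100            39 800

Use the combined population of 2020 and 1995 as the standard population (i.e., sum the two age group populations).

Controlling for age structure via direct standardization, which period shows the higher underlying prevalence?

Combined standard total = 660 400; weights = 0.2106, 0.1710, 0.1808, 0.1001, 0.1369, 0.1175, 0.0831.
2020: 0.2106×5.1 + 0.1710×9.0 + 0.1808×23.7 + 0.1001×47.6 + 0.1369×65.4 + 0.1175×109.4 + 0.0831×200.2 = 50.1124 per 1 000.
1995: 0.2106×7.8 + 0.1710×7.6 + 0.1808×27.9 + 0.1001×38.3 + 0.1369×74.9 + 0.1175×91.8 + 0.0831×179.0 = 47.7402 per 1 000.

2020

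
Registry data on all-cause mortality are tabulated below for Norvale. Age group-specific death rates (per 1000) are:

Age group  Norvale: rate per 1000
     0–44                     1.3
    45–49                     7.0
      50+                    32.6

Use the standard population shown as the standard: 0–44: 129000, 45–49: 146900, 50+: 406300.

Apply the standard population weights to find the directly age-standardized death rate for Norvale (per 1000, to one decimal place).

Standard total = 682200; weights = 0.1891, 0.2153, 0.5956.
Standardized rate: 0.1891×1.3 + 0.2153×7.0 + 0.5956×32.6 = 21.1688 per 1000.

21.2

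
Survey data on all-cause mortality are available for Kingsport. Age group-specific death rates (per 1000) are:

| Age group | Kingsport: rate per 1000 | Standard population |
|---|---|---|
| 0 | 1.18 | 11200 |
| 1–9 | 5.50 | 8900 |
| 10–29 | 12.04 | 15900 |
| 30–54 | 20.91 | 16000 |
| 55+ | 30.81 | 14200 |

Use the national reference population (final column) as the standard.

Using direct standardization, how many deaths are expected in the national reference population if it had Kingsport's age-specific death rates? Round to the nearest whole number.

1026

Expected deaths = Σ (standard pop × age-specific rate ÷ 1000)
= 11200×1.18/1000 + 8900×5.50/1000 + 15900×12.04/1000 + 16000×20.91/1000 + 14200×30.81/1000
= 13.22 + 48.95 + 191.44 + 334.56 + 437.50 = 1025.66.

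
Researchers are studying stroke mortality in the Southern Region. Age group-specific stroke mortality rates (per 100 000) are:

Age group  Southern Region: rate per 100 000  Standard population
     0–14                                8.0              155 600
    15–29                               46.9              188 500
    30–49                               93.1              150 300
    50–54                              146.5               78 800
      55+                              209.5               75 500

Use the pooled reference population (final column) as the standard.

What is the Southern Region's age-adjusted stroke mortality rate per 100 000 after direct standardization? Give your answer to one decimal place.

79.3

Standard total = 648 700; weights = 0.2399, 0.2906, 0.2317, 0.1215, 0.1164.
Standardized rate: 0.2399×8.0 + 0.2906×46.9 + 0.2317×93.1 + 0.1215×146.5 + 0.1164×209.5 = 79.2968 per 100 000.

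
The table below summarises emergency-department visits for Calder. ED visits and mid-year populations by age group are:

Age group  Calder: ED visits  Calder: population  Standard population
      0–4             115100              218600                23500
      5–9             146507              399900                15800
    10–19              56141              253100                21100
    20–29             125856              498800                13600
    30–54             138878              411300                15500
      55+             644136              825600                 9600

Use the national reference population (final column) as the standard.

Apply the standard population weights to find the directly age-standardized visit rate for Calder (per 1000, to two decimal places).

Age-specific rates per 1000 for Calder: 526.532, 366.359, 221.814, 252.318, 337.656, 780.203.
Standard total = 99100; weights = 0.2371, 0.1594, 0.2129, 0.1372, 0.1564, 0.0969.
Standardized rate: 0.2371×526.532 + 0.1594×366.359 + 0.2129×221.814 + 0.1372×252.318 + 0.1564×337.656 + 0.0969×780.203 = 393.5156 per 1000.

393.52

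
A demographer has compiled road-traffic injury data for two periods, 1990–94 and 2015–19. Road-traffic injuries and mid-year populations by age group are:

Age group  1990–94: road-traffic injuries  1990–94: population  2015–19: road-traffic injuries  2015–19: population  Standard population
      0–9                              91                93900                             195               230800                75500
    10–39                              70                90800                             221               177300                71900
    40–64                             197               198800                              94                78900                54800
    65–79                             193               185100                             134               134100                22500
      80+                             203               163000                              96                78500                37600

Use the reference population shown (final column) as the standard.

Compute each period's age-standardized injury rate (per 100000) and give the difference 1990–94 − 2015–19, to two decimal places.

-12.95

Age-specific rates per 100000 for 1990–94: 96.91, 77.09, 99.09, 104.27, 124.54.
For 2015–19: 84.49, 124.65, 119.14, 99.93, 122.29.
Standard total = 262300; weights = 0.2878, 0.2741, 0.2089, 0.0858, 0.1433.
1990–94: 0.2878×96.91 + 0.2741×77.09 + 0.2089×99.09 + 0.0858×104.27 + 0.1433×124.54 = 96.5265 per 100000.
2015–19: 0.2878×84.49 + 0.2741×124.65 + 0.2089×119.14 + 0.0858×99.93 + 0.1433×122.29 = 109.4791 per 100000.
Difference = 96.5265 − 109.4791 = -12.9526.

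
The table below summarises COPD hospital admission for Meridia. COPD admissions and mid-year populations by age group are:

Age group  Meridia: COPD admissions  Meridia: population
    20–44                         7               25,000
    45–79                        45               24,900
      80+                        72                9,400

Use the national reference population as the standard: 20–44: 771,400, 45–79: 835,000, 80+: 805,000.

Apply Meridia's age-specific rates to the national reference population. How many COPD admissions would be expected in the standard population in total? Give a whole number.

Age-specific rates per 10,000 for Meridia: 2.80, 18.07, 76.60.
Expected COPD admissions = Σ (standard pop × age-specific rate ÷ 10,000)
= 771,400×2.80/10,000 + 835,000×18.07/10,000 + 805,000×76.60/10,000
= 215.99 + 1509.04 + 6165.96 = 7890.99.

7891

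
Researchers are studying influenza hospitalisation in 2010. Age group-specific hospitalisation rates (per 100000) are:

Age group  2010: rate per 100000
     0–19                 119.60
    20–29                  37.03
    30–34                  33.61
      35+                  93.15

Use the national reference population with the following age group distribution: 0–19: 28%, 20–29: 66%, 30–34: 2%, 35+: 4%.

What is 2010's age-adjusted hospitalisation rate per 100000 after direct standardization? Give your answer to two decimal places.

Standard weights: 0.28, 0.66, 0.02, 0.04.
Standardized rate: 0.2800×119.60 + 0.6600×37.03 + 0.0200×33.61 + 0.0400×93.15 = 62.3260 per 100000.

62.33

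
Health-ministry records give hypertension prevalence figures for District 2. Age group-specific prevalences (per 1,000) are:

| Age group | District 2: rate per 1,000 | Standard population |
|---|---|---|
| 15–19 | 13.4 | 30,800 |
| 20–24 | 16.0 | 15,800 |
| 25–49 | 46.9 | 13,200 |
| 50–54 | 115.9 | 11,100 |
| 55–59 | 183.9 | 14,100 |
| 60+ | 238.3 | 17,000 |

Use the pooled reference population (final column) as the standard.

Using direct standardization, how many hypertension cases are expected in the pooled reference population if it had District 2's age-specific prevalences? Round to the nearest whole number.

9215

Expected hypertension cases = Σ (standard pop × age-specific rate ÷ 1,000)
= 30,800×13.4/1,000 + 15,800×16.0/1,000 + 13,200×46.9/1,000 + 11,100×115.9/1,000 + 14,100×183.9/1,000 + 17,000×238.3/1,000
= 412.72 + 252.80 + 619.08 + 1286.49 + 2592.99 + 4051.10 = 9215.18.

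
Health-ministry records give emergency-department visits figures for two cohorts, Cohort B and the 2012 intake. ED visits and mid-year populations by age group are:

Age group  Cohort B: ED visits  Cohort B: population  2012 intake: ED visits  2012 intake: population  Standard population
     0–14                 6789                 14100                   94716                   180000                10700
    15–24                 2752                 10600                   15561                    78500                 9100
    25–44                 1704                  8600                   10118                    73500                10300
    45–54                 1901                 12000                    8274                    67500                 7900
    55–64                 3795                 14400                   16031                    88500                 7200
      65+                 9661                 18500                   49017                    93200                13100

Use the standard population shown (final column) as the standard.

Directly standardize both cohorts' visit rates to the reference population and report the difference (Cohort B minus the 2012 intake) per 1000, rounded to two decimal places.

26.26

Age-specific rates per 1000 for Cohort B: 481.489, 259.623, 198.140, 158.417, 263.542, 522.216.
For the 2012 intake: 526.200, 198.229, 137.660, 122.578, 181.141, 525.933.
Standard total = 58300; weights = 0.1835, 0.1561, 0.1767, 0.1355, 0.1235, 0.2247.
Cohort B: 0.1835×481.489 + 0.1561×259.623 + 0.1767×198.140 + 0.1355×158.417 + 0.1235×263.542 + 0.2247×522.216 = 335.2549 per 1000.
The 2012 intake: 0.1835×526.200 + 0.1561×198.229 + 0.1767×137.660 + 0.1355×122.578 + 0.1235×181.141 + 0.2247×525.933 = 308.9954 per 1000.
Difference = 335.2549 − 308.9954 = 26.2595.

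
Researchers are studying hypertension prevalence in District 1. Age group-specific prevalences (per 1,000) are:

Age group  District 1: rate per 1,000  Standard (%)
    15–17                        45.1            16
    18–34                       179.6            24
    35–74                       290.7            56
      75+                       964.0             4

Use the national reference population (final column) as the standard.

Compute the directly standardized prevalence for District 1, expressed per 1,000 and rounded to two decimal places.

251.67

Standard weights: 0.16, 0.24, 0.56, 0.04.
Standardized rate: 0.1600×45.1 + 0.2400×179.6 + 0.5600×290.7 + 0.0400×964.0 = 251.6720 per 1,000.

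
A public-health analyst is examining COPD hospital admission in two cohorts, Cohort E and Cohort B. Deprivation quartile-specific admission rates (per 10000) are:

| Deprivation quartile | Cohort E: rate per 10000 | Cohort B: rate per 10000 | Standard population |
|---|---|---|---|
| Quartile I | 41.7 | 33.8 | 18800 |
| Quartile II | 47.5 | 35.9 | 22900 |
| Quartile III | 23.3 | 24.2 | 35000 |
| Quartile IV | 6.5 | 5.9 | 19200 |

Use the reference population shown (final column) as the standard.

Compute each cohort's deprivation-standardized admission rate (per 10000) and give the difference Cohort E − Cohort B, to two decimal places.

4.11

Standard total = 95900; weights = 0.1960, 0.2388, 0.3650, 0.2002.
Cohort E: 0.1960×41.7 + 0.2388×47.5 + 0.3650×23.3 + 0.2002×6.5 = 29.3223 per 10000.
Cohort B: 0.1960×33.8 + 0.2388×35.9 + 0.3650×24.2 + 0.2002×5.9 = 25.2120 per 10000.
Difference = 29.3223 − 25.2120 = 4.1103.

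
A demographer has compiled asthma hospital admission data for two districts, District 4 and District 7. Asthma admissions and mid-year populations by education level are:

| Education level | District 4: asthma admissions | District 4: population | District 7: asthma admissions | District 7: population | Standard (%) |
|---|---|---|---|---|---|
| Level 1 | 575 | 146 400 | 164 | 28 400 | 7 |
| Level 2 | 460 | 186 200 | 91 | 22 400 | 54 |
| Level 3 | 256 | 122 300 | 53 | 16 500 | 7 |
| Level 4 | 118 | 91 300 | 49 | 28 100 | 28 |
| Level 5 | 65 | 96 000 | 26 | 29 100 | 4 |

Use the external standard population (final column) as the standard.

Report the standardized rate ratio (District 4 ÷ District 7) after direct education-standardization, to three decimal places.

Education-specific rates per 10 000 for District 4: 39.28, 24.70, 20.93, 12.92, 6.77.
For District 7: 57.75, 40.62, 32.12, 17.44, 8.93.
Standard weights: 0.07, 0.54, 0.07, 0.28, 0.04.
District 4: 0.0700×39.28 + 0.5400×24.70 + 0.0700×20.93 + 0.2800×12.92 + 0.0400×6.77 = 21.4447 per 10 000.
District 7: 0.0700×57.75 + 0.5400×40.62 + 0.0700×32.12 + 0.2800×17.44 + 0.0400×8.93 = 33.4682 per 10 000.
Ratio = 21.4447 ÷ 33.4682 = 0.64075.

0.641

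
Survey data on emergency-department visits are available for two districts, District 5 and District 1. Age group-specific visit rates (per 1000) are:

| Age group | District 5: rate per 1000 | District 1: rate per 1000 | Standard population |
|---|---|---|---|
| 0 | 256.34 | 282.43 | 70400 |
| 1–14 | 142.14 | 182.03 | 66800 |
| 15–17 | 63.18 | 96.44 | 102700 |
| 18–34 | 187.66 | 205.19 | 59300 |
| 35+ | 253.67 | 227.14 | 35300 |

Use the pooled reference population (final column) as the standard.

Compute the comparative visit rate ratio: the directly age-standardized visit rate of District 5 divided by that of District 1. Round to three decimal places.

0.871

Standard total = 334500; weights = 0.2105, 0.1997, 0.3070, 0.1773, 0.1055.
District 5: 0.2105×256.34 + 0.1997×142.14 + 0.3070×63.18 + 0.1773×187.66 + 0.1055×253.67 = 161.7718 per 1000.
District 1: 0.2105×282.43 + 0.1997×182.03 + 0.3070×96.44 + 0.1773×205.19 + 0.1055×227.14 = 185.7485 per 1000.
Ratio = 161.7718 ÷ 185.7485 = 0.87092.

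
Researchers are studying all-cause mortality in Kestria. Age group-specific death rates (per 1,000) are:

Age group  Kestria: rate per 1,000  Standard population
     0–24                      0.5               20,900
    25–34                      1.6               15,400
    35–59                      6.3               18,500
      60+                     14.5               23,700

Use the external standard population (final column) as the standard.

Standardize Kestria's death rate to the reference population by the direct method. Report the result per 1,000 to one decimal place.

6.3

Standard total = 78,500; weights = 0.2662, 0.1962, 0.2357, 0.3019.
Standardized rate: 0.2662×0.5 + 0.1962×1.6 + 0.2357×6.3 + 0.3019×14.5 = 6.3094 per 1,000.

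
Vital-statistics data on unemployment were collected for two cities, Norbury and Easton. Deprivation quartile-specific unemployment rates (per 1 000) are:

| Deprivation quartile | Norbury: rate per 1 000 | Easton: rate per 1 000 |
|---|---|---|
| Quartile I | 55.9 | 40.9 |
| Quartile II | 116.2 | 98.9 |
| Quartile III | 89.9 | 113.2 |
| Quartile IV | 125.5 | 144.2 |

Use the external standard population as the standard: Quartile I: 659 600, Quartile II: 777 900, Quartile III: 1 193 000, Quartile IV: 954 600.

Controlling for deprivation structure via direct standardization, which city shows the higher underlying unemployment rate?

Standard total = 3 585 100; weights = 0.1840, 0.2170, 0.3328, 0.2663.
Norbury: 0.1840×55.9 + 0.2170×116.2 + 0.3328×89.9 + 0.2663×125.5 = 98.8303 per 1 000.
Easton: 0.1840×40.9 + 0.2170×98.9 + 0.3328×113.2 + 0.2663×144.2 = 105.0495 per 1 000.

Easton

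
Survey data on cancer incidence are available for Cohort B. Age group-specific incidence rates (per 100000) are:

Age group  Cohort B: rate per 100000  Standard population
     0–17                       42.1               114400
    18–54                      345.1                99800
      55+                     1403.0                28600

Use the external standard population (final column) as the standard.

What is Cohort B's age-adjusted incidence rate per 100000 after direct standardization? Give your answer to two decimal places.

326.95

Standard total = 242800; weights = 0.4712, 0.4110, 0.1178.
Standardized rate: 0.4712×42.1 + 0.4110×345.1 + 0.1178×1403.0 = 326.9482 per 100000.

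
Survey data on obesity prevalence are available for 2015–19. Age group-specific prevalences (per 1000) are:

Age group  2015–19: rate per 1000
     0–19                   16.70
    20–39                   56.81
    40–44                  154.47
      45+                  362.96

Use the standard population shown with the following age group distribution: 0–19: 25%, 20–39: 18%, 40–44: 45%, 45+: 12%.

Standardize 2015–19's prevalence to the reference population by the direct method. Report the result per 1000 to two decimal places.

127.47

Standard weights: 0.25, 0.18, 0.45, 0.12.
Standardized rate: 0.2500×16.70 + 0.1800×56.81 + 0.4500×154.47 + 0.1200×362.96 = 127.4675 per 1000.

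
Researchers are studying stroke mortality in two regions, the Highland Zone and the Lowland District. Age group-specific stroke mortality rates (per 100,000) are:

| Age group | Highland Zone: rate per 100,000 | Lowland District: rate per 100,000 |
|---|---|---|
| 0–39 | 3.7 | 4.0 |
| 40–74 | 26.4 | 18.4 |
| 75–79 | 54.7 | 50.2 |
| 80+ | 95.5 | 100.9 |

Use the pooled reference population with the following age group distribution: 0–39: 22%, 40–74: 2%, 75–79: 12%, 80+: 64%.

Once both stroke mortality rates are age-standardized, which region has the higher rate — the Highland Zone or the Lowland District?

Standard weights: 0.22, 0.02, 0.12, 0.64.
The Highland Zone: 0.2200×3.7 + 0.0200×26.4 + 0.1200×54.7 + 0.6400×95.5 = 69.0260 per 100,000.
The Lowland District: 0.2200×4.0 + 0.0200×18.4 + 0.1200×50.2 + 0.6400×100.9 = 71.8480 per 100,000.

Lowland District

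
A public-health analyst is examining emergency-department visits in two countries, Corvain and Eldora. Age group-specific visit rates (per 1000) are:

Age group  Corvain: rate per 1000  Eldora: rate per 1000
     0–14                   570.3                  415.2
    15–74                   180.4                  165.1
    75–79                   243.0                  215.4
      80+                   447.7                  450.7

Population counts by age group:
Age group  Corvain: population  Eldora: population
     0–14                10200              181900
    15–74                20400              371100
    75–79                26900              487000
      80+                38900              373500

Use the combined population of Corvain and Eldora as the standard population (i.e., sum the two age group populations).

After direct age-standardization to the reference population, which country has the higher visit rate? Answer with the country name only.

Corvain

Combined standard total = 1509900; weights = 0.1272, 0.2593, 0.3404, 0.2731.
Corvain: 0.1272×570.3 + 0.2593×180.4 + 0.3404×243.0 + 0.2731×447.7 = 324.3198 per 1000.
Eldora: 0.1272×415.2 + 0.2593×165.1 + 0.3404×215.4 + 0.2731×450.7 = 292.0454 per 1000.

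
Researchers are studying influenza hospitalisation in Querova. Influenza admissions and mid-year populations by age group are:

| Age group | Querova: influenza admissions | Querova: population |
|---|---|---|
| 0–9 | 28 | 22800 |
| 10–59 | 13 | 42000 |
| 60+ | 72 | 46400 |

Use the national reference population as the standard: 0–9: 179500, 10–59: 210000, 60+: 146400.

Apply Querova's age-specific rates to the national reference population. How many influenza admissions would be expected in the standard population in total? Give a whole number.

513

Age-specific rates per 100000 for Querova: 122.81, 30.95, 155.17.
Expected influenza admissions = Σ (standard pop × age-specific rate ÷ 100000)
= 179500×122.81/100000 + 210000×30.95/100000 + 146400×155.17/100000
= 220.44 + 65.00 + 227.17 = 512.61.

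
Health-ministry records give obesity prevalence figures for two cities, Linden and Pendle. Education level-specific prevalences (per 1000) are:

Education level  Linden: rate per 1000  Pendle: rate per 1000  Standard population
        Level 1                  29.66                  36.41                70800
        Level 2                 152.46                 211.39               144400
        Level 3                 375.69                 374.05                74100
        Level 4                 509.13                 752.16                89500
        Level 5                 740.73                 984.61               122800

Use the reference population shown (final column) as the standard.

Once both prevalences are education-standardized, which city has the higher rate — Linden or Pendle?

Standard total = 501600; weights = 0.1411, 0.2879, 0.1477, 0.1784, 0.2448.
Linden: 0.1411×29.66 + 0.2879×152.46 + 0.1477×375.69 + 0.1784×509.13 + 0.2448×740.73 = 375.7627 per 1000.
Pendle: 0.1411×36.41 + 0.2879×211.39 + 0.1477×374.05 + 0.1784×752.16 + 0.2448×984.61 = 496.5073 per 1000.

Pendle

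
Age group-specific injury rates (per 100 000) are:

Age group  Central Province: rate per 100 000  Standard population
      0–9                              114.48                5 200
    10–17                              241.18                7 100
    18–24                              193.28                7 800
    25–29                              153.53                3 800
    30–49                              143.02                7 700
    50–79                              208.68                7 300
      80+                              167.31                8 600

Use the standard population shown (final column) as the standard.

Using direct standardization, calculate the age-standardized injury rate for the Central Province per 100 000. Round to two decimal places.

Standard total = 47 500; weights = 0.1095, 0.1495, 0.1642, 0.0800, 0.1621, 0.1537, 0.1811.
Standardized rate: 0.1095×114.48 + 0.1495×241.18 + 0.1642×193.28 + 0.0800×153.53 + 0.1621×143.02 + 0.1537×208.68 + 0.1811×167.31 = 178.1507 per 100 000.

178.15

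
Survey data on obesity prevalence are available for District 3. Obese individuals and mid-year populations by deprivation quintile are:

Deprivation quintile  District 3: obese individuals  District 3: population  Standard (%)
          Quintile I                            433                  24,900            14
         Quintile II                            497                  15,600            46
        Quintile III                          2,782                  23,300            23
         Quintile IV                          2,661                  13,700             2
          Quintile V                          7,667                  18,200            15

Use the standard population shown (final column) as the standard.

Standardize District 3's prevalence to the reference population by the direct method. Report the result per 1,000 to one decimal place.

111.6

Deprivation-specific rates per 1,000 for District 3: 17.390, 31.859, 119.399, 194.234, 421.264.
Standard weights: 0.14, 0.46, 0.23, 0.02, 0.15.
Standardized rate: 0.1400×17.390 + 0.4600×31.859 + 0.2300×119.399 + 0.0200×194.234 + 0.1500×421.264 = 111.6257 per 1,000.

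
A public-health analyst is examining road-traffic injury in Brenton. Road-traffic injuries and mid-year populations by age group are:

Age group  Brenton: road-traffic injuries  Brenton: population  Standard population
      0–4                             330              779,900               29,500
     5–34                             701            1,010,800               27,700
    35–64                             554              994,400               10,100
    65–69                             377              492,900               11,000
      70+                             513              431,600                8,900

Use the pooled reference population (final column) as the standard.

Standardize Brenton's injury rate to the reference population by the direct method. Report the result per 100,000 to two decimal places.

64.58

Age-specific rates per 100,000 for Brenton: 42.31, 69.35, 55.71, 76.49, 118.86.
Standard total = 87,200; weights = 0.3383, 0.3177, 0.1158, 0.1261, 0.1021.
Standardized rate: 0.3383×42.31 + 0.3177×69.35 + 0.1158×55.71 + 0.1261×76.49 + 0.1021×118.86 = 64.5774 per 100,000.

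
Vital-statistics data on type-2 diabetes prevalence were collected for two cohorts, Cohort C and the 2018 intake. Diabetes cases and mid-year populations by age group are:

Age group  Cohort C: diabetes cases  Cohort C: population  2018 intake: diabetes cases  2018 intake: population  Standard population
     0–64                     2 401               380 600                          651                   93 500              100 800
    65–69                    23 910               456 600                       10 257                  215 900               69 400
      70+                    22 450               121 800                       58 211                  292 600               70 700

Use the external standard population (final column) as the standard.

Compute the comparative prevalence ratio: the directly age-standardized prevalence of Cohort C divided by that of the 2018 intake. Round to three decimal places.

Age-specific rates per 1 000 for Cohort C: 6.308, 52.365, 184.319.
For the 2018 intake: 6.963, 47.508, 198.944.
Standard total = 240 900; weights = 0.4184, 0.2881, 0.2935.
Cohort C: 0.4184×6.308 + 0.2881×52.365 + 0.2935×184.319 = 71.8197 per 1 000.
The 2018 intake: 0.4184×6.963 + 0.2881×47.508 + 0.2935×198.944 = 74.9864 per 1 000.
Ratio = 71.8197 ÷ 74.9864 = 0.95777.

0.958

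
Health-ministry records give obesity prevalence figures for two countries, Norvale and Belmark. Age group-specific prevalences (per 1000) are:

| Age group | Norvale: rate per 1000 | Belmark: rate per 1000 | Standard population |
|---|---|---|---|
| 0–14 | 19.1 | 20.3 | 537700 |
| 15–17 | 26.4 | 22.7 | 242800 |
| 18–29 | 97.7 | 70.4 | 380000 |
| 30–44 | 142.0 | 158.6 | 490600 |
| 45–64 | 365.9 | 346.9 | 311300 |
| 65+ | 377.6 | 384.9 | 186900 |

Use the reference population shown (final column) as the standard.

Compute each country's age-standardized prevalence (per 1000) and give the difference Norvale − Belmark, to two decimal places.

Standard total = 2149300; weights = 0.2502, 0.1130, 0.1768, 0.2283, 0.1448, 0.0870.
Norvale: 0.2502×19.1 + 0.1130×26.4 + 0.1768×97.7 + 0.2283×142.0 + 0.1448×365.9 + 0.0870×377.6 = 143.2789 per 1000.
Belmark: 0.2502×20.3 + 0.1130×22.7 + 0.1768×70.4 + 0.2283×158.6 + 0.1448×346.9 + 0.0870×384.9 = 140.0064 per 1000.
Difference = 143.2789 − 140.0064 = 3.2725.

3.27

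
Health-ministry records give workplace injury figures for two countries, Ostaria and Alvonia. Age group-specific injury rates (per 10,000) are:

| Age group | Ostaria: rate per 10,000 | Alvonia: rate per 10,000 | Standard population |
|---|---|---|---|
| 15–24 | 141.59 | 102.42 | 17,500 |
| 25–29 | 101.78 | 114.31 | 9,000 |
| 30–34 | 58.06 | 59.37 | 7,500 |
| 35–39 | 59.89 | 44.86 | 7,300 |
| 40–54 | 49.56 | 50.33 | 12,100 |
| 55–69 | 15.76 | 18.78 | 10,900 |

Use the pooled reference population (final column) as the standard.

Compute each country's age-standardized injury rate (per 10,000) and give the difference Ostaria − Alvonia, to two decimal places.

Standard total = 64,300; weights = 0.2722, 0.1400, 0.1166, 0.1135, 0.1882, 0.1695.
Ostaria: 0.2722×141.59 + 0.1400×101.78 + 0.1166×58.06 + 0.1135×59.89 + 0.1882×49.56 + 0.1695×15.76 = 78.3507 per 10,000.
Alvonia: 0.2722×102.42 + 0.1400×114.31 + 0.1166×59.37 + 0.1135×44.86 + 0.1882×50.33 + 0.1695×18.78 = 68.5472 per 10,000.
Difference = 78.3507 − 68.5472 = 9.8035.

9.80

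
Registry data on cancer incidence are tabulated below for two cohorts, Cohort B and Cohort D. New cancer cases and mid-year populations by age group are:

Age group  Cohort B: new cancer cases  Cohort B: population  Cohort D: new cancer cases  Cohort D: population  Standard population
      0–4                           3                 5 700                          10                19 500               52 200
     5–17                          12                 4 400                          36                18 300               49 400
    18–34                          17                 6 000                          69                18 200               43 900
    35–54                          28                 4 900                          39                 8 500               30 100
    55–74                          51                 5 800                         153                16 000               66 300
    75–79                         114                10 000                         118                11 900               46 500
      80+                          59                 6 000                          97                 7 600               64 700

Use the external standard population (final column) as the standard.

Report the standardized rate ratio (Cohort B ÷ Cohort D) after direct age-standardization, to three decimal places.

0.940

Age-specific rates per 100 000 for Cohort B: 52.63, 272.73, 283.33, 571.43, 879.31, 1140.00, 983.33.
For Cohort D: 51.28, 196.72, 379.12, 458.82, 956.25, 991.60, 1276.32.
Standard total = 353 100; weights = 0.1478, 0.1399, 0.1243, 0.0852, 0.1878, 0.1317, 0.1832.
Cohort B: 0.1478×52.63 + 0.1399×272.73 + 0.1243×283.33 + 0.0852×571.43 + 0.1878×879.31 + 0.1317×1140.00 + 0.1832×983.33 = 625.2857 per 100 000.
Cohort D: 0.1478×51.28 + 0.1399×196.72 + 0.1243×379.12 + 0.0852×458.82 + 0.1878×956.25 + 0.1317×991.60 + 0.1832×1276.32 = 665.3503 per 100 000.
Ratio = 625.2857 ÷ 665.3503 = 0.93978.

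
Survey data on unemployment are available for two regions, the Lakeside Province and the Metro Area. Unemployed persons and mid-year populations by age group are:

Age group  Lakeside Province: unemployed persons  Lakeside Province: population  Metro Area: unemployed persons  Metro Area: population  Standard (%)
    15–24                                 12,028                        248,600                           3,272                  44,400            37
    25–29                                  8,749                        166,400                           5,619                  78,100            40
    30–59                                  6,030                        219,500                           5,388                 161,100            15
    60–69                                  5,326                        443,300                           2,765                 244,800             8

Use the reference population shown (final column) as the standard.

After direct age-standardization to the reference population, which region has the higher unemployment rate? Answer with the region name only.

Age-specific rates per 1,000 for the Lakeside Province: 48.383, 52.578, 27.472, 12.014.
For the Metro Area: 73.694, 71.946, 33.445, 11.295.
Standard weights: 0.37, 0.40, 0.15, 0.08.
The Lakeside Province: 0.3700×48.383 + 0.4000×52.578 + 0.1500×27.472 + 0.0800×12.014 = 44.0148 per 1,000.
The Metro Area: 0.3700×73.694 + 0.4000×71.946 + 0.1500×33.445 + 0.0800×11.295 = 61.9655 per 1,000.

Metro Area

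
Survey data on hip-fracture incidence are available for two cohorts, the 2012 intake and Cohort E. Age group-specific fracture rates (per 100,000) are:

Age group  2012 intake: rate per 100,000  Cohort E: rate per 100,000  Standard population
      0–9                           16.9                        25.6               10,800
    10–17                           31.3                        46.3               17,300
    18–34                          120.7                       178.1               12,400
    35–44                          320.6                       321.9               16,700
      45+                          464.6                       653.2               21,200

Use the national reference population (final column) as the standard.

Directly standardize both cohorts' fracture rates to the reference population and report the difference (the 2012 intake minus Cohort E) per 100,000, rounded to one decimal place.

Standard total = 78,400; weights = 0.1378, 0.2207, 0.1582, 0.2130, 0.2704.
The 2012 intake: 0.1378×16.9 + 0.2207×31.3 + 0.1582×120.7 + 0.2130×320.6 + 0.2704×464.6 = 222.2478 per 100,000.
Cohort E: 0.1378×25.6 + 0.2207×46.3 + 0.1582×178.1 + 0.2130×321.9 + 0.2704×653.2 = 287.1107 per 100,000.
Difference = 222.2478 − 287.1107 = -64.8629.

-64.9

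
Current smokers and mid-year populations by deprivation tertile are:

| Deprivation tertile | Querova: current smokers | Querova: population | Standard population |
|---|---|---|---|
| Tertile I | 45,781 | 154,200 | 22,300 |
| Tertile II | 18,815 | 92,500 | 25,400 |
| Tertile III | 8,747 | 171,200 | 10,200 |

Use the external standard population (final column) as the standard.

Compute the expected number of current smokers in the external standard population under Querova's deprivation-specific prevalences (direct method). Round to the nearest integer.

12308

Deprivation-specific rates per 1,000 for Querova: 296.894, 203.405, 51.092.
Expected current smokers = Σ (standard pop × deprivation-specific rate ÷ 1,000)
= 22,300×296.894/1,000 + 25,400×203.405/1,000 + 10,200×51.092/1,000
= 6620.73 + 5166.50 + 521.14 = 12308.37.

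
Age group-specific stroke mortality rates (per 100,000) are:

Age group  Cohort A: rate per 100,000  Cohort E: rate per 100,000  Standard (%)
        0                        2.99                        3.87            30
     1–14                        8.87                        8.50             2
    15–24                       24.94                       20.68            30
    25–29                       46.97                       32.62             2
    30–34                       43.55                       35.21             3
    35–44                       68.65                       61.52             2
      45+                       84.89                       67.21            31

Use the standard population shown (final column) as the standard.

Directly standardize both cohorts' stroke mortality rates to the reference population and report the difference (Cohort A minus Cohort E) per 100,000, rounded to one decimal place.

Standard weights: 0.30, 0.02, 0.30, 0.02, 0.03, 0.02, 0.31.
Cohort A: 0.3000×2.99 + 0.0200×8.87 + 0.3000×24.94 + 0.0200×46.97 + 0.0300×43.55 + 0.0200×68.65 + 0.3100×84.89 = 38.4912 per 100,000.
Cohort E: 0.3000×3.87 + 0.0200×8.50 + 0.3000×20.68 + 0.0200×32.62 + 0.0300×35.21 + 0.0200×61.52 + 0.3100×67.21 = 31.3092 per 100,000.
Difference = 38.4912 − 31.3092 = 7.1820.

7.2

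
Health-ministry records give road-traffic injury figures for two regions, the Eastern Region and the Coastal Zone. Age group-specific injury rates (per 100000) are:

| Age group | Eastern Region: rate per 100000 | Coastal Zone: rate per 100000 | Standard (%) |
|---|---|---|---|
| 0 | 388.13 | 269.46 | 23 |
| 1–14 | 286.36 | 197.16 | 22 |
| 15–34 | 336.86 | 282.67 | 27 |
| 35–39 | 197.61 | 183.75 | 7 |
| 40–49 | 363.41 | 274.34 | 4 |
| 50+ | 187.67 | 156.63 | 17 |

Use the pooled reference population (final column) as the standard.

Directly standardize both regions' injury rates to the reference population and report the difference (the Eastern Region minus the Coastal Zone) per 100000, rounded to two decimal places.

Standard weights: 0.23, 0.22, 0.27, 0.07, 0.04, 0.17.
The Eastern Region: 0.2300×388.13 + 0.2200×286.36 + 0.2700×336.86 + 0.0700×197.61 + 0.0400×363.41 + 0.1700×187.67 = 303.4943 per 100000.
The Coastal Zone: 0.2300×269.46 + 0.2200×197.16 + 0.2700×282.67 + 0.0700×183.75 + 0.0400×274.34 + 0.1700×156.63 = 232.1351 per 100000.
Difference = 303.4943 − 232.1351 = 71.3592.

71.36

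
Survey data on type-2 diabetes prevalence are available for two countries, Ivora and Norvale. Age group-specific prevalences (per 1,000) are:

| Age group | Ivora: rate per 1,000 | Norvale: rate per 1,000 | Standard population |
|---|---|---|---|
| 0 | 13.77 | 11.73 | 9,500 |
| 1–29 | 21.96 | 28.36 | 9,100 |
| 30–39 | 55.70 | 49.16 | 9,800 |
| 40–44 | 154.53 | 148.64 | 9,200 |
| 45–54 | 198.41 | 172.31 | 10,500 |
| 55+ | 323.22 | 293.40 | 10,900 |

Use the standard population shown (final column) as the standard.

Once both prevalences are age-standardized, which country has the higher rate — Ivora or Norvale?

Ivora

Standard total = 59,000; weights = 0.1610, 0.1542, 0.1661, 0.1559, 0.1780, 0.1847.
Ivora: 0.1610×13.77 + 0.1542×21.96 + 0.1661×55.70 + 0.1559×154.53 + 0.1780×198.41 + 0.1847×323.22 = 133.9761 per 1,000.
Norvale: 0.1610×11.73 + 0.1542×28.36 + 0.1661×49.16 + 0.1559×148.64 + 0.1780×172.31 + 0.1847×293.40 = 122.4760 per 1,000.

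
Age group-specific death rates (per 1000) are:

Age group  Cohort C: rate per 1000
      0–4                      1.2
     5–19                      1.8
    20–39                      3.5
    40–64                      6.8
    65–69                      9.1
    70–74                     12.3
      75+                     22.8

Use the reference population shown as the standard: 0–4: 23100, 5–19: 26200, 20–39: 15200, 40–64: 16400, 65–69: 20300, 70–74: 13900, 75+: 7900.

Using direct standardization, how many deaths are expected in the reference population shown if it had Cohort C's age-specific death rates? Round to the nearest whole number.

Expected deaths = Σ (standard pop × age-specific rate ÷ 1000)
= 23100×1.2/1000 + 26200×1.8/1000 + 15200×3.5/1000 + 16400×6.8/1000 + 20300×9.1/1000 + 13900×12.3/1000 + 7900×22.8/1000
= 27.72 + 47.16 + 53.20 + 111.52 + 184.73 + 170.97 + 180.12 = 775.42.

775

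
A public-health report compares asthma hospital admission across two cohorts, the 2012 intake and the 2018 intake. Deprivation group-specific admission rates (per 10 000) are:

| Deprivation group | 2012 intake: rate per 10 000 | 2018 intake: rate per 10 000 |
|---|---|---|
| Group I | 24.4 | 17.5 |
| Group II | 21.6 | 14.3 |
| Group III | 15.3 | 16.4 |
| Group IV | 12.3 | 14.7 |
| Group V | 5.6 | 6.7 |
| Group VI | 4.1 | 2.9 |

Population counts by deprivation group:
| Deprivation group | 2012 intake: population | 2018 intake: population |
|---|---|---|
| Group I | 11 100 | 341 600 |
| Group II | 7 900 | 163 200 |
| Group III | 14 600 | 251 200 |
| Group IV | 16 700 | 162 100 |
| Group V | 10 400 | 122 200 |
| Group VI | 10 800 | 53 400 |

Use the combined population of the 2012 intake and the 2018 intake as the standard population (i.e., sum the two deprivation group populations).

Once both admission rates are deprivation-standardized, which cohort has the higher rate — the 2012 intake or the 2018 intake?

2012 intake

Combined standard total = 1 165 200; weights = 0.3027, 0.1468, 0.2281, 0.1535, 0.1138, 0.0551.
The 2012 intake: 0.3027×24.4 + 0.1468×21.6 + 0.2281×15.3 + 0.1535×12.3 + 0.1138×5.6 + 0.0551×4.1 = 16.7983 per 10 000.
The 2018 intake: 0.3027×17.5 + 0.1468×14.3 + 0.2281×16.4 + 0.1535×14.7 + 0.1138×6.7 + 0.0551×2.9 = 14.3160 per 10 000.
The crude rates (13.61 vs 14.44) would put the 2018 intake higher, but that reflects its deprivation composition; once standardized to a common deprivation structure, the 2012 intake has the higher underlying rate.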